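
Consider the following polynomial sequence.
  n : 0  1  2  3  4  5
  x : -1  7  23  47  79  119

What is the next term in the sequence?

Δ: 8 , 16 , 24 , 32 , 40
Δ²: 8 , 8 , 8 , 8
Second differences constant at 8.
40 + 8 = 48;  119 + 48 = 167

167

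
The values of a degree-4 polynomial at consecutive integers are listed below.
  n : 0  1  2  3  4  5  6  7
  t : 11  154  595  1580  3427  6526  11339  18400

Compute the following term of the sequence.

28315

D1: 143, 441, 985, 1847, 3099, 4813, 7061
D2: 298, 544, 862, 1252, 1714, 2248
D3: 246, 318, 390, 462, 534
D4: 72, 72, 72, 72
Constant fourth difference = 72, so extend:
534 + 72 = 606;  2248 + 606 = 2854;  7061 + 2854 = 9915;  18400 + 9915 = 28315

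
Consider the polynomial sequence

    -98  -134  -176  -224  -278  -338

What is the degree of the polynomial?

First differences: -36, -42, -48, -54, -60
Second differences: -6, -6, -6, -6
The second differences are constant, so the polynomial has degree 2.

2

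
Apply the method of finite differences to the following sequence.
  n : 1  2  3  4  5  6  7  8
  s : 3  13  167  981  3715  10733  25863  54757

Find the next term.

105251

Δ: 10, 154, 814, 2734, 7018, 15130, 28894
Δ²: 144, 660, 1920, 4284, 8112, 13764
Δ³: 516, 1260, 2364, 3828, 5652
Δ⁴: 744, 1104, 1464, 1824
Δ⁵: 360, 360, 360
Constant fifth difference = 360, so extend:
1824 + 360 = 2184;  5652 + 2184 = 7836;  13764 + 7836 = 21600;  28894 + 21600 = 50494;  54757 + 50494 = 105251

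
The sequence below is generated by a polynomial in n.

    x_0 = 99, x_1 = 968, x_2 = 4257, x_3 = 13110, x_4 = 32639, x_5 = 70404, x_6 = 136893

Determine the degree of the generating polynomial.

5

D1: 869, 3289, 8853, 19529, 37765, 66489
D2: 2420, 5564, 10676, 18236, 28724
D3: 3144, 5112, 7560, 10488
D4: 1968, 2448, 2928
D5: 480, 480
The fifth differences are constant, so the polynomial has degree 5.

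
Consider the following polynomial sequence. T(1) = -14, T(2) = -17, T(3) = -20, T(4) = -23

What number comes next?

-26

-3  -3  -3
The first differences are constant (-3).
-23 − 3 = -26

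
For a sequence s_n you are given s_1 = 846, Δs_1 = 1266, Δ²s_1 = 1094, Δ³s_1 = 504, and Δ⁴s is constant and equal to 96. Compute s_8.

53682

Build the table forward from the leading diagonal:
Δ⁴: 96  96  96  96  96  96  96  96
Δ³: 504  600  696  792  888  984  1080  1176
Δ²: 1094  1598  2198  2894  3686  4574  5558  6638
Δ: 1266  2360  3958  6156  9050  12736  17310  22868
s: 846  2112  4472  8430  14586  23636  36372  53682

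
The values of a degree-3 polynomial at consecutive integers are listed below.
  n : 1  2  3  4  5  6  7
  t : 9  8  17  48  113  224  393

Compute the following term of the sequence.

632

First differences: -1 , 9 , 31 , 65 , 111 , 169
Second differences: 10 , 22 , 34 , 46 , 58
Third differences: 12 , 12 , 12 , 12
Constant third difference = 12, so extend:
58 + 12 = 70;  169 + 70 = 239;  393 + 239 = 632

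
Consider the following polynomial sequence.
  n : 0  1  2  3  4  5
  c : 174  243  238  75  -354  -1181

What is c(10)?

-17586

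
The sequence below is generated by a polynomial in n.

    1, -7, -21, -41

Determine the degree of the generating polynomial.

2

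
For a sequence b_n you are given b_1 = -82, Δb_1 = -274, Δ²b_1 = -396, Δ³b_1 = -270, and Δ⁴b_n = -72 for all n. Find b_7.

-14146

Build the table forward from the leading diagonal:
D4: -72  -72  -72  -72  -72  -72  -72
D3: -270  -342  -414  -486  -558  -630  -702
D2: -396  -666  -1008  -1422  -1908  -2466  -3096
D1: -274  -670  -1336  -2344  -3766  -5674  -8140
b: -82  -356  -1026  -2362  -4706  -8472  -14146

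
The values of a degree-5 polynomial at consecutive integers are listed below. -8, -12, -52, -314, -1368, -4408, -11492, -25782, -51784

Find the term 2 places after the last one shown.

-165108

-4, -40, -262, -1054, -3040, -7084, -14290, -26002
-36, -222, -792, -1986, -4044, -7206, -11712
-186, -570, -1194, -2058, -3162, -4506
-384, -624, -864, -1104, -1344
-240, -240, -240, -240
Constant fifth difference = -240, so extend:
-1344 − 240 = -1584;  -4506 − 1584 = -6090;  -11712 − 6090 = -17802;  -26002 − 17802 = -43804;  -51784 − 43804 = -95588
-1584 − 240 = -1824;  -6090 − 1824 = -7914;  -17802 − 7914 = -25716;  -43804 − 25716 = -69520;  -95588 − 69520 = -165108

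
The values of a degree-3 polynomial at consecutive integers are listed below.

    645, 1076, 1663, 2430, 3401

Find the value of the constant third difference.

24

D1: 431, 587, 767, 971
D2: 156, 180, 204
D3: 24, 24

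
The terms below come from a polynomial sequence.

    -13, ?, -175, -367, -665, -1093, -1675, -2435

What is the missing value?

-65

Using the last 6 terms:
-192  -298  -428  -582  -760
-106  -130  -154  -178
-24  -24  -24
Constant third difference = -24.
Extend backward: -106 + 24 = -82;  -192 + 82 = -110;  -175 + 110 = -65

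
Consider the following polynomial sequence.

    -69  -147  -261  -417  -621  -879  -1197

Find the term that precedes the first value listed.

-21

Δ: -78, -114, -156, -204, -258, -318
Δ²: -36, -42, -48, -54, -60
Δ³: -6, -6, -6, -6
The third differences are constant at -6.
Work back: -36 + 6 = -30;  -78 + 30 = -48;  -69 + 48 = -21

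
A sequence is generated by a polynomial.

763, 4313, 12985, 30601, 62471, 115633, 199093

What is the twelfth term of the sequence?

1554073

3550, 8672, 17616, 31870, 53162, 83460
5122, 8944, 14254, 21292, 30298
3822, 5310, 7038, 9006
1488, 1728, 1968
240, 240
The fifth differences are constant (240).
1968 + 240 = 2208;  9006 + 2208 = 11214;  30298 + 11214 = 41512;  83460 + 41512 = 124972;  199093 + 124972 = 324065
2208 + 240 = 2448;  11214 + 2448 = 13662;  41512 + 13662 = 55174;  124972 + 55174 = 180146;  324065 + 180146 = 504211
2448 + 240 = 2688;  13662 + 2688 = 16350;  55174 + 16350 = 71524;  180146 + 71524 = 251670;  504211 + 251670 = 755881
2688 + 240 = 2928;  16350 + 2928 = 19278;  71524 + 19278 = 90802;  251670 + 90802 = 342472;  755881 + 342472 = 1098353
2928 + 240 = 3168;  19278 + 3168 = 22446;  90802 + 22446 = 113248;  342472 + 113248 = 455720;  1098353 + 455720 = 1554073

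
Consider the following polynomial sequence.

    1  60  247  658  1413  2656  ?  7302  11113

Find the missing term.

Using the first 6 terms:
First differences: 59  187  411  755  1243
Second differences: 128  224  344  488
Third differences: 96  120  144
Fourth differences: 24  24
Constant fourth difference = 24.
Extend forward: 144 + 24 = 168;  488 + 168 = 656;  1243 + 656 = 1899;  2656 + 1899 = 4555

4555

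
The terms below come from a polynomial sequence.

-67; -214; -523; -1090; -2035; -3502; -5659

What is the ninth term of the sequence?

-12835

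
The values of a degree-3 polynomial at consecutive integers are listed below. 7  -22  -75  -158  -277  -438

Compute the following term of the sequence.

-647

First differences: -29, -53, -83, -119, -161
Second differences: -24, -30, -36, -42
Third differences: -6, -6, -6
The third differences are constant (-6).
-42 − 6 = -48;  -161 − 48 = -209;  -438 − 209 = -647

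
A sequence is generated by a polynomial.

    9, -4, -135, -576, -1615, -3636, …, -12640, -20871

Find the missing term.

Using the first 6 terms:
First differences: -13, -131, -441, -1039, -2021
Second differences: -118, -310, -598, -982
Third differences: -192, -288, -384
Fourth differences: -96, -96
Constant fourth difference = -96.
Extend forward: -384 − 96 = -480;  -982 − 480 = -1462;  -2021 − 1462 = -3483;  -3636 − 3483 = -7119

-7119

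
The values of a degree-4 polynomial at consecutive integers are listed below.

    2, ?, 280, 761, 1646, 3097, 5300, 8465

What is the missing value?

65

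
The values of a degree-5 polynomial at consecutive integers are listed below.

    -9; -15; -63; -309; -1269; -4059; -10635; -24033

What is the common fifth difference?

-240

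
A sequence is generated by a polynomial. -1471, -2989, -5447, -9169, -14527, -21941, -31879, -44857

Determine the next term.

Δ: -1518  -2458  -3722  -5358  -7414  -9938  -12978
Δ²: -940  -1264  -1636  -2056  -2524  -3040
Δ³: -324  -372  -420  -468  -516
Δ⁴: -48  -48  -48  -48
Fourth differences constant at -48.
-516 − 48 = -564;  -3040 − 564 = -3604;  -12978 − 3604 = -16582;  -44857 − 16582 = -61439

-61439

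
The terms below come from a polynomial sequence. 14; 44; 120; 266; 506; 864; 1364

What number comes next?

30 , 76 , 146 , 240 , 358 , 500
46 , 70 , 94 , 118 , 142
24 , 24 , 24 , 24
The third differences are constant (24).
142 + 24 = 166;  500 + 166 = 666;  1364 + 666 = 2030

2030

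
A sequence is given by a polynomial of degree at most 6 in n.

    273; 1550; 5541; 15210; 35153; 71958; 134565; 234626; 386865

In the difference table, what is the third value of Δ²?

D1: 1277, 3991, 9669, 19943, 36805, 62607, 100061, 152239
D2: 2714, 5678, 10274, 16862, 25802, 37454, 52178
D3: 2964, 4596, 6588, 8940, 11652, 14724
D4: 1632, 1992, 2352, 2712, 3072
D5: 360, 360, 360, 360

10274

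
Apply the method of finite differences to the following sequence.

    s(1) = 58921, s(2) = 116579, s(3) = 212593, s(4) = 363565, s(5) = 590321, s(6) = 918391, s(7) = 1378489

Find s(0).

D1: 57658, 96014, 150972, 226756, 328070, 460098
D2: 38356, 54958, 75784, 101314, 132028
D3: 16602, 20826, 25530, 30714
D4: 4224, 4704, 5184
D5: 480, 480
The fifth differences are constant at 480.
Work back: 4224 − 480 = 3744;  16602 − 3744 = 12858;  38356 − 12858 = 25498;  57658 − 25498 = 32160;  58921 − 32160 = 26761

26761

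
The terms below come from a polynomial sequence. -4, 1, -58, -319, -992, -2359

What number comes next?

-4774

D1: 5, -59, -261, -673, -1367
D2: -64, -202, -412, -694
D3: -138, -210, -282
D4: -72, -72
The fourth differences are constant (-72).
-282 − 72 = -354;  -694 − 354 = -1048;  -1367 − 1048 = -2415;  -2359 − 2415 = -4774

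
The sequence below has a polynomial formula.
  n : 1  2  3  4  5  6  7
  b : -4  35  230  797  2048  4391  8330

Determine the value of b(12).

76325

D1: 39, 195, 567, 1251, 2343, 3939
D2: 156, 372, 684, 1092, 1596
D3: 216, 312, 408, 504
D4: 96, 96, 96
Fourth differences constant at 96.
504 + 96 = 600;  1596 + 600 = 2196;  3939 + 2196 = 6135;  8330 + 6135 = 14465
600 + 96 = 696;  2196 + 696 = 2892;  6135 + 2892 = 9027;  14465 + 9027 = 23492
696 + 96 = 792;  2892 + 792 = 3684;  9027 + 3684 = 12711;  23492 + 12711 = 36203
792 + 96 = 888;  3684 + 888 = 4572;  12711 + 4572 = 17283;  36203 + 17283 = 53486
888 + 96 = 984;  4572 + 984 = 5556;  17283 + 5556 = 22839;  53486 + 22839 = 76325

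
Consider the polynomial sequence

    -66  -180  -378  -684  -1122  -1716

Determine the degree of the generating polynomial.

3

-114, -198, -306, -438, -594
-84, -108, -132, -156
-24, -24, -24
The third differences are constant, so the polynomial has degree 3.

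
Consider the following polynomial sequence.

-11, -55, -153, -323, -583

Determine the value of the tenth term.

Δ: -44, -98, -170, -260
Δ²: -54, -72, -90
Δ³: -18, -18
Constant third difference = -18, so extend:
-90 − 18 = -108;  -260 − 108 = -368;  -583 − 368 = -951
-108 − 18 = -126;  -368 − 126 = -494;  -951 − 494 = -1445
-126 − 18 = -144;  -494 − 144 = -638;  -1445 − 638 = -2083
-144 − 18 = -162;  -638 − 162 = -800;  -2083 − 800 = -2883
-162 − 18 = -180;  -800 − 180 = -980;  -2883 − 980 = -3863

-3863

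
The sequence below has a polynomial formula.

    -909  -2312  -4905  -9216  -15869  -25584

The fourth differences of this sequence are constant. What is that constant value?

First differences: -1403, -2593, -4311, -6653, -9715
Second differences: -1190, -1718, -2342, -3062
Third differences: -528, -624, -720
Fourth differences: -96, -96

-96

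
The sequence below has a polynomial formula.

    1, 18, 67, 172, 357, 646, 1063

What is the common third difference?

24

D1: 17, 49, 105, 185, 289, 417
D2: 32, 56, 80, 104, 128
D3: 24, 24, 24, 24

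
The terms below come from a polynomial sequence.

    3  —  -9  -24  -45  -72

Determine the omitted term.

0

Using the last 4 terms:
-15, -21, -27
-6, -6
Constant second difference = -6.
Extend backward: -15 + 6 = -9;  -9 + 9 = 0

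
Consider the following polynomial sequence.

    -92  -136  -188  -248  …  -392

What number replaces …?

-316

Using the first 4 terms:
Δ: -44  -52  -60
Δ²: -8  -8
Constant second difference = -8.
Extend forward: -60 − 8 = -68;  -248 − 68 = -316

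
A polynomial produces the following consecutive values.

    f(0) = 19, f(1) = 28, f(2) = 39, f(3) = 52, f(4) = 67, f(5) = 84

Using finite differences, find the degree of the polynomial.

2

Δ: 9, 11, 13, 15, 17
Δ²: 2, 2, 2, 2
The second differences are constant, so the polynomial has degree 2.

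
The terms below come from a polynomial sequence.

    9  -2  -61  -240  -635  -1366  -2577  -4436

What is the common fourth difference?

D1: -11, -59, -179, -395, -731, -1211, -1859
D2: -48, -120, -216, -336, -480, -648
D3: -72, -96, -120, -144, -168
D4: -24, -24, -24, -24

-24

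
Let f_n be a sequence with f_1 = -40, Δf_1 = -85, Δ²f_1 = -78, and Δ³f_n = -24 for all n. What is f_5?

Build the table forward from the leading diagonal:
Δ³: -24, -24, -24, -24, -24
Δ²: -78, -102, -126, -150, -174
Δ: -85, -163, -265, -391, -541
f: -40, -125, -288, -553, -944

-944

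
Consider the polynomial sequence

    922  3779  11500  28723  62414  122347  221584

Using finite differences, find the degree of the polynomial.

5

First differences: 2857, 7721, 17223, 33691, 59933, 99237
Second differences: 4864, 9502, 16468, 26242, 39304
Third differences: 4638, 6966, 9774, 13062
Fourth differences: 2328, 2808, 3288
Fifth differences: 480, 480
The fifth differences are constant, so the polynomial has degree 5.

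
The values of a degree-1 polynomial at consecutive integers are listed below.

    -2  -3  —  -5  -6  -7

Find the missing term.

-4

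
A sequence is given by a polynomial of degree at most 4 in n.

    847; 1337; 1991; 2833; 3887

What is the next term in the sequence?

5177

490, 654, 842, 1054
164, 188, 212
24, 24
Third differences constant at 24.
212 + 24 = 236;  1054 + 236 = 1290;  3887 + 1290 = 5177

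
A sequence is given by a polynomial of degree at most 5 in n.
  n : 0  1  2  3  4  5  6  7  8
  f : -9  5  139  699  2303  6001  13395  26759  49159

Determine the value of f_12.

First differences: 14, 134, 560, 1604, 3698, 7394, 13364, 22400
Second differences: 120, 426, 1044, 2094, 3696, 5970, 9036
Third differences: 306, 618, 1050, 1602, 2274, 3066
Fourth differences: 312, 432, 552, 672, 792
Fifth differences: 120, 120, 120, 120
Constant fifth difference = 120, so extend:
792 + 120 = 912;  3066 + 912 = 3978;  9036 + 3978 = 13014;  22400 + 13014 = 35414;  49159 + 35414 = 84573
912 + 120 = 1032;  3978 + 1032 = 5010;  13014 + 5010 = 18024;  35414 + 18024 = 53438;  84573 + 53438 = 138011
1032 + 120 = 1152;  5010 + 1152 = 6162;  18024 + 6162 = 24186;  53438 + 24186 = 77624;  138011 + 77624 = 215635
1152 + 120 = 1272;  6162 + 1272 = 7434;  24186 + 7434 = 31620;  77624 + 31620 = 109244;  215635 + 109244 = 324879

324879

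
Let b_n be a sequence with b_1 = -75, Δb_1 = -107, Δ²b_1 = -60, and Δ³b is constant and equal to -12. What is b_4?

-588

Build the table forward from the leading diagonal:
D3: -12  -12  -12  -12
D2: -60  -72  -84  -96
D1: -107  -167  -239  -323
b: -75  -182  -349  -588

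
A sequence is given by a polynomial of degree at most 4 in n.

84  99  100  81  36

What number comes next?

First differences: 15 , 1 , -19 , -45
Second differences: -14 , -20 , -26
Third differences: -6 , -6
The third differences are constant (-6).
-26 − 6 = -32;  -45 − 32 = -77;  36 − 77 = -41

-41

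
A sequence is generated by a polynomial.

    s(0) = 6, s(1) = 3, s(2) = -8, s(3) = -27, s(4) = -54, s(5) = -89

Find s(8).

-242

D1: -3  -11  -19  -27  -35
D2: -8  -8  -8  -8
Second differences constant at -8.
-35 − 8 = -43;  -89 − 43 = -132
-43 − 8 = -51;  -132 − 51 = -183
-51 − 8 = -59;  -183 − 59 = -242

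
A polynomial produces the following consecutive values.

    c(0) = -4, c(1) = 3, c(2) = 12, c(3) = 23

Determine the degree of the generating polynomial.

2

Δ: 7, 9, 11
Δ²: 2, 2
The second differences are constant, so the polynomial has degree 2.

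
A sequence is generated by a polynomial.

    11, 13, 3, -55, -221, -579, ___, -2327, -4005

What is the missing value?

-1237

Using the first 6 terms:
First differences: 2  -10  -58  -166  -358
Second differences: -12  -48  -108  -192
Third differences: -36  -60  -84
Fourth differences: -24  -24
Constant fourth difference = -24.
Extend forward: -84 − 24 = -108;  -192 − 108 = -300;  -358 − 300 = -658;  -579 − 658 = -1237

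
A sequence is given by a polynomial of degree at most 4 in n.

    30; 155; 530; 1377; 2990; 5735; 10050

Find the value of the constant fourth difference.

72

D1: 125, 375, 847, 1613, 2745, 4315
D2: 250, 472, 766, 1132, 1570
D3: 222, 294, 366, 438
D4: 72, 72, 72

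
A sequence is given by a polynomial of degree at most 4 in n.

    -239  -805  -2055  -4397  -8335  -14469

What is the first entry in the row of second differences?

-684

D1: -566, -1250, -2342, -3938, -6134
D2: -684, -1092, -1596, -2196
D3: -408, -504, -600
D4: -96, -96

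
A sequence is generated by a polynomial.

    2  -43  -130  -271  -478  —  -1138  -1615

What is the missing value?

Using the first 5 terms:
-45, -87, -141, -207
-42, -54, -66
-12, -12
Constant third difference = -12.
Extend forward: -66 − 12 = -78;  -207 − 78 = -285;  -478 − 285 = -763

-763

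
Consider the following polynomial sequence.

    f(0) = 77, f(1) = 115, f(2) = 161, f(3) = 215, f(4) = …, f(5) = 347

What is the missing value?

Using the first 4 terms:
Δ: 38  46  54
Δ²: 8  8
Constant second difference = 8.
Extend forward: 54 + 8 = 62;  215 + 62 = 277

277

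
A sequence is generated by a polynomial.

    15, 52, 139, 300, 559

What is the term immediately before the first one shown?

4

First differences: 37, 87, 161, 259
Second differences: 50, 74, 98
Third differences: 24, 24
The third differences are constant at 24.
Work back: 50 − 24 = 26;  37 − 26 = 11;  15 − 11 = 4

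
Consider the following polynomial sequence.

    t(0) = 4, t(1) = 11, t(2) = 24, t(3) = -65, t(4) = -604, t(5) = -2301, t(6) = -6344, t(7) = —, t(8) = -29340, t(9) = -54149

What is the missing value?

-14521

Using the first 7 terms:
D1: 7  13  -89  -539  -1697  -4043
D2: 6  -102  -450  -1158  -2346
D3: -108  -348  -708  -1188
D4: -240  -360  -480
D5: -120  -120
Constant fifth difference = -120.
Extend forward: -480 − 120 = -600;  -1188 − 600 = -1788;  -2346 − 1788 = -4134;  -4043 − 4134 = -8177;  -6344 − 8177 = -14521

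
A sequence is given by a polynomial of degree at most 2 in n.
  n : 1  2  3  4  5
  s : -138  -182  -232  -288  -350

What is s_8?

-572

First differences: -44  -50  -56  -62
Second differences: -6  -6  -6
The second differences are constant (-6).
-62 − 6 = -68;  -350 − 68 = -418
-68 − 6 = -74;  -418 − 74 = -492
-74 − 6 = -80;  -492 − 80 = -572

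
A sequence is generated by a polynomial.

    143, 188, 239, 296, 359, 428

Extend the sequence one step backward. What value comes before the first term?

45, 51, 57, 63, 69
6, 6, 6, 6
The second differences are constant at 6.
Work back: 45 − 6 = 39;  143 − 39 = 104

104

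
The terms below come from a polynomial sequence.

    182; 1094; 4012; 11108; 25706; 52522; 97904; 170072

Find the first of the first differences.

First differences: 912, 2918, 7096, 14598, 26816, 45382, 72168
Second differences: 2006, 4178, 7502, 12218, 18566, 26786
Third differences: 2172, 3324, 4716, 6348, 8220
Fourth differences: 1152, 1392, 1632, 1872
Fifth differences: 240, 240, 240

912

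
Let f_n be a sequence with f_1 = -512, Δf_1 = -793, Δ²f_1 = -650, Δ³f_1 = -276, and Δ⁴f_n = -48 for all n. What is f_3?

-2748

Build the table forward from the leading diagonal:
Fourth differences: -48  -48  -48
Third differences: -276  -324  -372
Second differences: -650  -926  -1250
First differences: -793  -1443  -2369
f: -512  -1305  -2748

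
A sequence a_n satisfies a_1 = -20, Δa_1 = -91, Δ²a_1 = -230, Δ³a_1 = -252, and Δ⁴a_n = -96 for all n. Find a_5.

-2868

Build the table forward from the leading diagonal:
D4: -96  -96  -96  -96  -96
D3: -252  -348  -444  -540  -636
D2: -230  -482  -830  -1274  -1814
D1: -91  -321  -803  -1633  -2907
a: -20  -111  -432  -1235  -2868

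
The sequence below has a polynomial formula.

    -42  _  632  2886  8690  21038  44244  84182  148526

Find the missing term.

Using the last 7 terms:
2254, 5804, 12348, 23206, 39938, 64344
3550, 6544, 10858, 16732, 24406
2994, 4314, 5874, 7674
1320, 1560, 1800
240, 240
Constant fifth difference = 240.
Extend backward: 1320 − 240 = 1080;  2994 − 1080 = 1914;  3550 − 1914 = 1636;  2254 − 1636 = 618;  632 − 618 = 14

14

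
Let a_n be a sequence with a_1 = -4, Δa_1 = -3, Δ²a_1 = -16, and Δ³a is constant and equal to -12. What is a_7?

Build the table forward from the leading diagonal:
Δ³: -12, -12, -12, -12, -12, -12, -12
Δ²: -16, -28, -40, -52, -64, -76, -88
Δ: -3, -19, -47, -87, -139, -203, -279
a: -4, -7, -26, -73, -160, -299, -502

-502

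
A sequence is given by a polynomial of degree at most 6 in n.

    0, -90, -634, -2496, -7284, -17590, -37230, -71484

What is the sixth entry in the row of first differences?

-19640

Δ: -90, -544, -1862, -4788, -10306, -19640, -34254
Δ²: -454, -1318, -2926, -5518, -9334, -14614
Δ³: -864, -1608, -2592, -3816, -5280
Δ⁴: -744, -984, -1224, -1464
Δ⁵: -240, -240, -240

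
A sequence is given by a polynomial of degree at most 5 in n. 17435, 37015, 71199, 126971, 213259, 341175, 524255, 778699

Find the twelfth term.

2940795

First differences: 19580, 34184, 55772, 86288, 127916, 183080, 254444
Second differences: 14604, 21588, 30516, 41628, 55164, 71364
Third differences: 6984, 8928, 11112, 13536, 16200
Fourth differences: 1944, 2184, 2424, 2664
Fifth differences: 240, 240, 240
The fifth differences are constant (240).
2664 + 240 = 2904;  16200 + 2904 = 19104;  71364 + 19104 = 90468;  254444 + 90468 = 344912;  778699 + 344912 = 1123611
2904 + 240 = 3144;  19104 + 3144 = 22248;  90468 + 22248 = 112716;  344912 + 112716 = 457628;  1123611 + 457628 = 1581239
3144 + 240 = 3384;  22248 + 3384 = 25632;  112716 + 25632 = 138348;  457628 + 138348 = 595976;  1581239 + 595976 = 2177215
3384 + 240 = 3624;  25632 + 3624 = 29256;  138348 + 29256 = 167604;  595976 + 167604 = 763580;  2177215 + 763580 = 2940795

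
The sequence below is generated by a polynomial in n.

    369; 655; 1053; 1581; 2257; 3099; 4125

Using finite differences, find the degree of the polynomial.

3

Δ: 286, 398, 528, 676, 842, 1026
Δ²: 112, 130, 148, 166, 184
Δ³: 18, 18, 18, 18
The third differences are constant, so the polynomial has degree 3.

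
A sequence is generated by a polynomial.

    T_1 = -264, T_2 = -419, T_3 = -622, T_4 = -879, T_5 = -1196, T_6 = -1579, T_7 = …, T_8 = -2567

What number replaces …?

-2034

Using the first 6 terms:
Δ: -155  -203  -257  -317  -383
Δ²: -48  -54  -60  -66
Δ³: -6  -6  -6
Constant third difference = -6.
Extend forward: -66 − 6 = -72;  -383 − 72 = -455;  -1579 − 455 = -2034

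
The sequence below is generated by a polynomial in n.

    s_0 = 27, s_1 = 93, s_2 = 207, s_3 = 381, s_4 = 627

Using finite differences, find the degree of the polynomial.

First differences: 66, 114, 174, 246
Second differences: 48, 60, 72
Third differences: 12, 12
The third differences are constant, so the polynomial has degree 3.

3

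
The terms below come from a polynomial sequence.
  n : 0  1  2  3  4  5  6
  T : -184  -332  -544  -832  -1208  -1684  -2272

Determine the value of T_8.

Δ: -148, -212, -288, -376, -476, -588
Δ²: -64, -76, -88, -100, -112
Δ³: -12, -12, -12, -12
The third differences are constant (-12).
-112 − 12 = -124;  -588 − 124 = -712;  -2272 − 712 = -2984
-124 − 12 = -136;  -712 − 136 = -848;  -2984 − 848 = -3832

-3832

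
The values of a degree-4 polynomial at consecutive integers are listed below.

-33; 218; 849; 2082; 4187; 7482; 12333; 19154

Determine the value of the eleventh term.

Δ: 251, 631, 1233, 2105, 3295, 4851, 6821
Δ²: 380, 602, 872, 1190, 1556, 1970
Δ³: 222, 270, 318, 366, 414
Δ⁴: 48, 48, 48, 48
Constant fourth difference = 48, so extend:
414 + 48 = 462;  1970 + 462 = 2432;  6821 + 2432 = 9253;  19154 + 9253 = 28407
462 + 48 = 510;  2432 + 510 = 2942;  9253 + 2942 = 12195;  28407 + 12195 = 40602
510 + 48 = 558;  2942 + 558 = 3500;  12195 + 3500 = 15695;  40602 + 15695 = 56297

56297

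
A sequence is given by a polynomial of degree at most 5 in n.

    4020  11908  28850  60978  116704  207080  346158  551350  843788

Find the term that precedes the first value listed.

974

Δ: 7888  16942  32128  55726  90376  139078  205192  292438
Δ²: 9054  15186  23598  34650  48702  66114  87246
Δ³: 6132  8412  11052  14052  17412  21132
Δ⁴: 2280  2640  3000  3360  3720
Δ⁵: 360  360  360  360
The fifth differences are constant at 360.
Work back: 2280 − 360 = 1920;  6132 − 1920 = 4212;  9054 − 4212 = 4842;  7888 − 4842 = 3046;  4020 − 3046 = 974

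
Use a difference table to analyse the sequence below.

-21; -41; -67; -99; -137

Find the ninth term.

-349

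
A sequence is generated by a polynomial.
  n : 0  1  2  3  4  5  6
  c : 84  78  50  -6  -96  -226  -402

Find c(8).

-916

First differences: -6, -28, -56, -90, -130, -176
Second differences: -22, -28, -34, -40, -46
Third differences: -6, -6, -6, -6
The third differences are constant (-6).
-46 − 6 = -52;  -176 − 52 = -228;  -402 − 228 = -630
-52 − 6 = -58;  -228 − 58 = -286;  -630 − 286 = -916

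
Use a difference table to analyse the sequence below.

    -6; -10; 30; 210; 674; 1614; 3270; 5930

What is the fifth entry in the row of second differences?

716

First differences: -4, 40, 180, 464, 940, 1656, 2660
Second differences: 44, 140, 284, 476, 716, 1004
Third differences: 96, 144, 192, 240, 288
Fourth differences: 48, 48, 48, 48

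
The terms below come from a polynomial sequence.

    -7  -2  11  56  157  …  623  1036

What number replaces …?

338

Using the first 5 terms:
First differences: 5  13  45  101
Second differences: 8  32  56
Third differences: 24  24
Constant third difference = 24.
Extend forward: 56 + 24 = 80;  101 + 80 = 181;  157 + 181 = 338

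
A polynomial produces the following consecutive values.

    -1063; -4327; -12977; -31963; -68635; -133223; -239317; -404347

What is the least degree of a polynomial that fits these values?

5

D1: -3264, -8650, -18986, -36672, -64588, -106094, -165030
D2: -5386, -10336, -17686, -27916, -41506, -58936
D3: -4950, -7350, -10230, -13590, -17430
D4: -2400, -2880, -3360, -3840
D5: -480, -480, -480
The fifth differences are constant, so the polynomial has degree 5.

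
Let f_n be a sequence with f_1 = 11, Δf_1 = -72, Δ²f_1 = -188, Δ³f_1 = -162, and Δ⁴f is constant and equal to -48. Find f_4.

-931

Build the table forward from the leading diagonal:
Δ⁴: -48, -48, -48, -48
Δ³: -162, -210, -258, -306
Δ²: -188, -350, -560, -818
Δ: -72, -260, -610, -1170
f: 11, -61, -321, -931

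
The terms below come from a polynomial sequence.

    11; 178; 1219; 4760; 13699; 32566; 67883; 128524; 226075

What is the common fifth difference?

360

Δ: 167, 1041, 3541, 8939, 18867, 35317, 60641, 97551
Δ²: 874, 2500, 5398, 9928, 16450, 25324, 36910
Δ³: 1626, 2898, 4530, 6522, 8874, 11586
Δ⁴: 1272, 1632, 1992, 2352, 2712
Δ⁵: 360, 360, 360, 360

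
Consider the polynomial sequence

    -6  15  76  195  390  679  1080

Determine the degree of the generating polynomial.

First differences: 21, 61, 119, 195, 289, 401
Second differences: 40, 58, 76, 94, 112
Third differences: 18, 18, 18, 18
The third differences are constant, so the polynomial has degree 3.

3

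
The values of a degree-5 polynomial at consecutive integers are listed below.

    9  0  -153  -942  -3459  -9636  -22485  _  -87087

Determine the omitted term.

Using the first 7 terms:
First differences: -9, -153, -789, -2517, -6177, -12849
Second differences: -144, -636, -1728, -3660, -6672
Third differences: -492, -1092, -1932, -3012
Fourth differences: -600, -840, -1080
Fifth differences: -240, -240
Constant fifth difference = -240.
Extend forward: -1080 − 240 = -1320;  -3012 − 1320 = -4332;  -6672 − 4332 = -11004;  -12849 − 11004 = -23853;  -22485 − 23853 = -46338

-46338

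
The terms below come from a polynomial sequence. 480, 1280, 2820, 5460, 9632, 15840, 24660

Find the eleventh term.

D1: 800  1540  2640  4172  6208  8820
D2: 740  1100  1532  2036  2612
D3: 360  432  504  576
D4: 72  72  72
The fourth differences are constant (72).
576 + 72 = 648;  2612 + 648 = 3260;  8820 + 3260 = 12080;  24660 + 12080 = 36740
648 + 72 = 720;  3260 + 720 = 3980;  12080 + 3980 = 16060;  36740 + 16060 = 52800
720 + 72 = 792;  3980 + 792 = 4772;  16060 + 4772 = 20832;  52800 + 20832 = 73632
792 + 72 = 864;  4772 + 864 = 5636;  20832 + 5636 = 26468;  73632 + 26468 = 100100

100100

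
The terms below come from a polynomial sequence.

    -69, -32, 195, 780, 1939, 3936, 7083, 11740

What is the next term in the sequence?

18315

D1: 37, 227, 585, 1159, 1997, 3147, 4657
D2: 190, 358, 574, 838, 1150, 1510
D3: 168, 216, 264, 312, 360
D4: 48, 48, 48, 48
The fourth differences are constant (48).
360 + 48 = 408;  1510 + 408 = 1918;  4657 + 1918 = 6575;  11740 + 6575 = 18315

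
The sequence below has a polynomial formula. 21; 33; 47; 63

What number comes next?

D1: 12, 14, 16
D2: 2, 2
Second differences constant at 2.
16 + 2 = 18;  63 + 18 = 81

81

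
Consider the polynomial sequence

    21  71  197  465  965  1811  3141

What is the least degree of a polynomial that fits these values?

4

50, 126, 268, 500, 846, 1330
76, 142, 232, 346, 484
66, 90, 114, 138
24, 24, 24
The fourth differences are constant, so the polynomial has degree 4.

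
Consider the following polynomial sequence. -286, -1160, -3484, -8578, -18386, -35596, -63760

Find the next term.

-107414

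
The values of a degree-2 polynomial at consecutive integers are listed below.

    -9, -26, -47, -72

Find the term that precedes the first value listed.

-17, -21, -25
-4, -4
The second differences are constant at -4.
Work back: -17 + 4 = -13;  -9 + 13 = 4

4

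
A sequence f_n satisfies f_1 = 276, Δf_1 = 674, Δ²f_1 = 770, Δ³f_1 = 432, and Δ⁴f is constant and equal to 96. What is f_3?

Build the table forward from the leading diagonal:
Δ⁴: 96, 96, 96
Δ³: 432, 528, 624
Δ²: 770, 1202, 1730
Δ: 674, 1444, 2646
f: 276, 950, 2394

2394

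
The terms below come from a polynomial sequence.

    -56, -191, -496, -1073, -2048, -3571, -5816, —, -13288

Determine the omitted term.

-8981

Using the first 7 terms:
-135, -305, -577, -975, -1523, -2245
-170, -272, -398, -548, -722
-102, -126, -150, -174
-24, -24, -24
Constant fourth difference = -24.
Extend forward: -174 − 24 = -198;  -722 − 198 = -920;  -2245 − 920 = -3165;  -5816 − 3165 = -8981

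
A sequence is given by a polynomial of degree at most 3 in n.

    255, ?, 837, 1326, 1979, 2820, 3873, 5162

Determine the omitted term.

488

Using the last 6 terms:
D1: 489, 653, 841, 1053, 1289
D2: 164, 188, 212, 236
D3: 24, 24, 24
Constant third difference = 24.
Extend backward: 164 − 24 = 140;  489 − 140 = 349;  837 − 349 = 488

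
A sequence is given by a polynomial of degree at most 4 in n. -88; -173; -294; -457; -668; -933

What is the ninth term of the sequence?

Δ: -85, -121, -163, -211, -265
Δ²: -36, -42, -48, -54
Δ³: -6, -6, -6
Constant third difference = -6, so extend:
-54 − 6 = -60;  -265 − 60 = -325;  -933 − 325 = -1258
-60 − 6 = -66;  -325 − 66 = -391;  -1258 − 391 = -1649
-66 − 6 = -72;  -391 − 72 = -463;  -1649 − 463 = -2112

-2112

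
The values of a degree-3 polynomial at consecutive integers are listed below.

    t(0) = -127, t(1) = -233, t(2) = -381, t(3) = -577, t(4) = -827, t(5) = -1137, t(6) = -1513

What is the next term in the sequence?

-1961

Δ: -106, -148, -196, -250, -310, -376
Δ²: -42, -48, -54, -60, -66
Δ³: -6, -6, -6, -6
Constant third difference = -6, so extend:
-66 − 6 = -72;  -376 − 72 = -448;  -1513 − 448 = -1961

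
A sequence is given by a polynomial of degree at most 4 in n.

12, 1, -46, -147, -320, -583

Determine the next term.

-954

D1: -11, -47, -101, -173, -263
D2: -36, -54, -72, -90
D3: -18, -18, -18
The third differences are constant (-18).
-90 − 18 = -108;  -263 − 108 = -371;  -583 − 371 = -954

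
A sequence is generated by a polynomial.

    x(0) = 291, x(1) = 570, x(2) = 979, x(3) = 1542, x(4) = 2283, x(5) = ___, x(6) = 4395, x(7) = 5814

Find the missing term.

Using the first 5 terms:
279, 409, 563, 741
130, 154, 178
24, 24
Constant third difference = 24.
Extend forward: 178 + 24 = 202;  741 + 202 = 943;  2283 + 943 = 3226

3226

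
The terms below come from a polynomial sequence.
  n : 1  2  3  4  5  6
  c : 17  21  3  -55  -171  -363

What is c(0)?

9

First differences: 4, -18, -58, -116, -192
Second differences: -22, -40, -58, -76
Third differences: -18, -18, -18
The third differences are constant at -18.
Work back: -22 + 18 = -4;  4 + 4 = 8;  17 − 8 = 9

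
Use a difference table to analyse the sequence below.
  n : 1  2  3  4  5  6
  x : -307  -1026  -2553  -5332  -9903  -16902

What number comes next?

-719, -1527, -2779, -4571, -6999
-808, -1252, -1792, -2428
-444, -540, -636
-96, -96
Fourth differences constant at -96.
-636 − 96 = -732;  -2428 − 732 = -3160;  -6999 − 3160 = -10159;  -16902 − 10159 = -27061

-27061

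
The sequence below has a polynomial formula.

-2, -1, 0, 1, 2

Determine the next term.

3

D1: 1, 1, 1, 1
Constant first difference = 1, so extend:
2 + 1 = 3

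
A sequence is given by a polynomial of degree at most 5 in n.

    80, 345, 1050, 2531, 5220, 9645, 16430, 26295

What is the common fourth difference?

96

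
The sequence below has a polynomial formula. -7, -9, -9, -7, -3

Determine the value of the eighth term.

21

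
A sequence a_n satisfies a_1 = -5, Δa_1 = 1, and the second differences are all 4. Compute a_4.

10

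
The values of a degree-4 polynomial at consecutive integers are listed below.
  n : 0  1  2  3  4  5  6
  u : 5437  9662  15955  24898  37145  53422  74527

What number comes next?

101330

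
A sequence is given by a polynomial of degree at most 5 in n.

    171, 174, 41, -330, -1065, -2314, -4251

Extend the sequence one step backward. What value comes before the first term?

110

Δ: 3  -133  -371  -735  -1249  -1937
Δ²: -136  -238  -364  -514  -688
Δ³: -102  -126  -150  -174
Δ⁴: -24  -24  -24
The fourth differences are constant at -24.
Work back: -102 + 24 = -78;  -136 + 78 = -58;  3 + 58 = 61;  171 − 61 = 110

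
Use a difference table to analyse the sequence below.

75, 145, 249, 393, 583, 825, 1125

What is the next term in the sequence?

1489

D1: 70  104  144  190  242  300
D2: 34  40  46  52  58
D3: 6  6  6  6
The third differences are constant (6).
58 + 6 = 64;  300 + 64 = 364;  1125 + 364 = 1489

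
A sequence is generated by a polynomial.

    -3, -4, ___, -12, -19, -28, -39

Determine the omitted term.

-7

Using the last 4 terms:
Δ: -7, -9, -11
Δ²: -2, -2
Constant second difference = -2.
Extend backward: -7 + 2 = -5;  -12 + 5 = -7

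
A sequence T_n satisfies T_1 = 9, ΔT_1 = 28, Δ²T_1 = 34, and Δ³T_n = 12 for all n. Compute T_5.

373

Build the table forward from the leading diagonal:
Third differences: 12  12  12  12  12
Second differences: 34  46  58  70  82
First differences: 28  62  108  166  236
T: 9  37  99  207  373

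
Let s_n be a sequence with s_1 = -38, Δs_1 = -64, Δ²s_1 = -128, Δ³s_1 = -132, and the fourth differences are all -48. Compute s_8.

Build the table forward from the leading diagonal:
D4: -48  -48  -48  -48  -48  -48  -48  -48
D3: -132  -180  -228  -276  -324  -372  -420  -468
D2: -128  -260  -440  -668  -944  -1268  -1640  -2060
D1: -64  -192  -452  -892  -1560  -2504  -3772  -5412
s: -38  -102  -294  -746  -1638  -3198  -5702  -9474

-9474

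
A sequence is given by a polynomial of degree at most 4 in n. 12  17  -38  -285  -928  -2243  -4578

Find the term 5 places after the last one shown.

Δ: 5 , -55 , -247 , -643 , -1315 , -2335
Δ²: -60 , -192 , -396 , -672 , -1020
Δ³: -132 , -204 , -276 , -348
Δ⁴: -72 , -72 , -72
Fourth differences constant at -72.
-348 − 72 = -420;  -1020 − 420 = -1440;  -2335 − 1440 = -3775;  -4578 − 3775 = -8353
-420 − 72 = -492;  -1440 − 492 = -1932;  -3775 − 1932 = -5707;  -8353 − 5707 = -14060
-492 − 72 = -564;  -1932 − 564 = -2496;  -5707 − 2496 = -8203;  -14060 − 8203 = -22263
-564 − 72 = -636;  -2496 − 636 = -3132;  -8203 − 3132 = -11335;  -22263 − 11335 = -33598
-636 − 72 = -708;  -3132 − 708 = -3840;  -11335 − 3840 = -15175;  -33598 − 15175 = -48773

-48773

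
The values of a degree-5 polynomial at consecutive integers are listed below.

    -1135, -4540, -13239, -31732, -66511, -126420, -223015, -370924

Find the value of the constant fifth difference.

-360

D1: -3405, -8699, -18493, -34779, -59909, -96595, -147909
D2: -5294, -9794, -16286, -25130, -36686, -51314
D3: -4500, -6492, -8844, -11556, -14628
D4: -1992, -2352, -2712, -3072
D5: -360, -360, -360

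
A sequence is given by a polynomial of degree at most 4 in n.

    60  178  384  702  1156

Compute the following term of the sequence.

118, 206, 318, 454
88, 112, 136
24, 24
Third differences constant at 24.
136 + 24 = 160;  454 + 160 = 614;  1156 + 614 = 1770

1770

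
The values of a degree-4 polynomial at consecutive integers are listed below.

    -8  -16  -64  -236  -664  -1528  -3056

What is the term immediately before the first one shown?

First differences: -8  -48  -172  -428  -864  -1528
Second differences: -40  -124  -256  -436  -664
Third differences: -84  -132  -180  -228
Fourth differences: -48  -48  -48
The fourth differences are constant at -48.
Work back: -84 + 48 = -36;  -40 + 36 = -4;  -8 + 4 = -4;  -8 + 4 = -4

-4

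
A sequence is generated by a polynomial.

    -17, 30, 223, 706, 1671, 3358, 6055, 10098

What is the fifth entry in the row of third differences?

First differences: 47, 193, 483, 965, 1687, 2697, 4043
Second differences: 146, 290, 482, 722, 1010, 1346
Third differences: 144, 192, 240, 288, 336
Fourth differences: 48, 48, 48, 48

336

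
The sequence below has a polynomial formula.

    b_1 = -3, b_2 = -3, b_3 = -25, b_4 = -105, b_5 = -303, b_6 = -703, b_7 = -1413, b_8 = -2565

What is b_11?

D1: 0  -22  -80  -198  -400  -710  -1152
D2: -22  -58  -118  -202  -310  -442
D3: -36  -60  -84  -108  -132
D4: -24  -24  -24  -24
Fourth differences constant at -24.
-132 − 24 = -156;  -442 − 156 = -598;  -1152 − 598 = -1750;  -2565 − 1750 = -4315
-156 − 24 = -180;  -598 − 180 = -778;  -1750 − 778 = -2528;  -4315 − 2528 = -6843
-180 − 24 = -204;  -778 − 204 = -982;  -2528 − 982 = -3510;  -6843 − 3510 = -10353

-10353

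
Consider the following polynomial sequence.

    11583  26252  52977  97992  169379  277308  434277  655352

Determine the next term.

Δ: 14669 , 26725 , 45015 , 71387 , 107929 , 156969 , 221075
Δ²: 12056 , 18290 , 26372 , 36542 , 49040 , 64106
Δ³: 6234 , 8082 , 10170 , 12498 , 15066
Δ⁴: 1848 , 2088 , 2328 , 2568
Δ⁵: 240 , 240 , 240
Fifth differences constant at 240.
2568 + 240 = 2808;  15066 + 2808 = 17874;  64106 + 17874 = 81980;  221075 + 81980 = 303055;  655352 + 303055 = 958407

958407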